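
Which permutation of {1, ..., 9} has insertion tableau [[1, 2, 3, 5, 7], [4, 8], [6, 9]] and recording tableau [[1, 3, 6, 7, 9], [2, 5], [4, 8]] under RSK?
6 4 9 1 2 3 8 5 7

Reverse the RSK construction: for i from n down to 1, find the cell of Q containing i, remove the entry at that cell from P, and reverse-bump it up through P; the value ejected from row 1 is w(i).

Step i=9: Q has 9 at row 1, column 5; remove that cell from P, ejecting 7. So w(9) = 7. P is now [[1, 2, 3, 5], [4, 8], [6, 9]].
Step i=8: Q has 8 at row 3, column 2; remove 9 from row 3 of P and reverse-bump: 9 enters row 2 and ejects 8; 8 enters row 1 and ejects 5. So w(8) = 5. P is now [[1, 2, 3, 8], [4, 9], [6]].
Step i=7: Q has 7 at row 1, column 4; remove that cell from P, ejecting 8. So w(7) = 8. P is now [[1, 2, 3], [4, 9], [6]].
Step i=6: Q has 6 at row 1, column 3; remove that cell from P, ejecting 3. So w(6) = 3. P is now [[1, 2], [4, 9], [6]].
Step i=5: Q has 5 at row 2, column 2; remove 9 from row 2 of P and reverse-bump: 9 enters row 1 and ejects 2. So w(5) = 2. P is now [[1, 9], [4], [6]].
Step i=4: Q has 4 at row 3, column 1; remove 6 from row 3 of P and reverse-bump: 6 enters row 2 and ejects 4; 4 enters row 1 and ejects 1. So w(4) = 1. P is now [[4, 9], [6]].
Step i=3: Q has 3 at row 1, column 2; remove that cell from P, ejecting 9. So w(3) = 9. P is now [[4], [6]].
Step i=2: Q has 2 at row 2, column 1; remove 6 from row 2 of P and reverse-bump: 6 enters row 1 and ejects 4. So w(2) = 4. P is now [[6]].
Step i=1: Q has 1 at row 1, column 1; remove that cell from P, ejecting 6. So w(1) = 6. P is now [].

So w = 6 4 9 1 2 3 8 5 7.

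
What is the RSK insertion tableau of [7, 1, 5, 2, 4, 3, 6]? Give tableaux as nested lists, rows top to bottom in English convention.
P = [[1, 2, 3, 6], [4], [5], [7]]

Insert 7: appended to row 1. P = [[7]].
Insert 1: 1 bumps 7 from row 1; 7 starts row 2. P = [[1], [7]].
Insert 5: appended to row 1. P = [[1, 5], [7]].
Insert 2: 2 bumps 5 from row 1; 5 bumps 7 from row 2; 7 starts row 3. P = [[1, 2], [5], [7]].
Insert 4: appended to row 1. P = [[1, 2, 4], [5], [7]].
Insert 3: 3 bumps 4 from row 1; 4 bumps 5 from row 2; 5 bumps 7 from row 3; 7 starts row 4. P = [[1, 2, 3], [4], [5], [7]].
Insert 6: appended to row 1. P = [[1, 2, 3, 6], [4], [5], [7]].

So P = [[1, 2, 3, 6], [4], [5], [7]].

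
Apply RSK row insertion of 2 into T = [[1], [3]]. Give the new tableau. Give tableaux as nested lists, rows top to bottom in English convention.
2 is larger than every entry of row 1, so it is appended to row 1. The new tableau is [[1, 2], [3]].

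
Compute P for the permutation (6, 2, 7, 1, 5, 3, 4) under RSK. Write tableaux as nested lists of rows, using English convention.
P = [[1, 3, 4], [2, 5], [6, 7]]

Insert 6: appended to row 1. P = [[6]].
Insert 2: 2 bumps 6 from row 1; 6 starts row 2. P = [[2], [6]].
Insert 7: appended to row 1. P = [[2, 7], [6]].
Insert 1: 1 bumps 2 from row 1; 2 bumps 6 from row 2; 6 starts row 3. P = [[1, 7], [2], [6]].
Insert 5: 5 bumps 7 from row 1; 7 appends to row 2. P = [[1, 5], [2, 7], [6]].
Insert 3: 3 bumps 5 from row 1; 5 bumps 7 from row 2; 7 appends to row 3. P = [[1, 3], [2, 5], [6, 7]].
Insert 4: appended to row 1. P = [[1, 3, 4], [2, 5], [6, 7]].

So P = [[1, 3, 4], [2, 5], [6, 7]].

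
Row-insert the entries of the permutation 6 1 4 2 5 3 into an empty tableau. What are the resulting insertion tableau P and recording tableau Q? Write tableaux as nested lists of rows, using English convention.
P = [[1, 2, 3], [4, 5], [6]], Q = [[1, 3, 5], [2, 6], [4]]

Insert each entry of the permutation into P by Schensted row insertion, recording in Q the position of each new cell.

Insert 6: appended to row 1. P = [[6]].
Insert 1: 1 bumps 6 from row 1; 6 starts row 2. P = [[1], [6]].
Insert 4: appended to row 1. P = [[1, 4], [6]].
Insert 2: 2 bumps 4 from row 1; 4 bumps 6 from row 2; 6 starts row 3. P = [[1, 2], [4], [6]].
Insert 5: appended to row 1. P = [[1, 2, 5], [4], [6]].
Insert 3: 3 bumps 5 from row 1; 5 appends to row 2. P = [[1, 2, 3], [4, 5], [6]].

So P = [[1, 2, 3], [4, 5], [6]], Q = [[1, 3, 5], [2, 6], [4]].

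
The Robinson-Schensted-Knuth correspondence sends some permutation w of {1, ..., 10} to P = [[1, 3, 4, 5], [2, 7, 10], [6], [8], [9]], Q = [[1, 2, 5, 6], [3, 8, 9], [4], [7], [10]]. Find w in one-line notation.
Reverse RSK: for i = n, n-1, ..., 1, locate i in Q, remove the corresponding corner cell from P, and reverse-bump its entry up through P; the value ejected from row 1 is w(i).

So w = 2 9 8 6 7 10 3 4 5 1.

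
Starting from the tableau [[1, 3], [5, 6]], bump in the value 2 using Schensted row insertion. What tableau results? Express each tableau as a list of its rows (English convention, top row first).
In row 1, 2 replaces 3 (the leftmost entry greater than 2); 3 is bumped to row 2. In row 2, 3 replaces 5 (the leftmost entry greater than 3); 5 is bumped to row 3. 5 starts a new row 3. The new tableau is [[1, 2], [3, 6], [5]].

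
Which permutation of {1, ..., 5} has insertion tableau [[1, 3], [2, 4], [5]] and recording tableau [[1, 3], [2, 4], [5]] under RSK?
Reverse the RSK construction: for i from n down to 1, find the cell of Q containing i, remove the entry at that cell from P, and reverse-bump it up through P; the value ejected from row 1 is w(i).

Step i=5: Q has 5 at row 3, column 1; remove 5 from row 3 of P and reverse-bump: 5 enters row 2 and ejects 4; 4 enters row 1 and ejects 3. So w(5) = 3. P is now [[1, 4], [2, 5]].
Step i=4: Q has 4 at row 2, column 2; remove 5 from row 2 of P and reverse-bump: 5 enters row 1 and ejects 4. So w(4) = 4. P is now [[1, 5], [2]].
Step i=3: Q has 3 at row 1, column 2; remove that cell from P, ejecting 5. So w(3) = 5. P is now [[1], [2]].
Step i=2: Q has 2 at row 2, column 1; remove 2 from row 2 of P and reverse-bump: 2 enters row 1 and ejects 1. So w(2) = 1. P is now [[2]].
Step i=1: Q has 1 at row 1, column 1; remove that cell from P, ejecting 2. So w(1) = 2. P is now [].

So w = 2 1 5 4 3.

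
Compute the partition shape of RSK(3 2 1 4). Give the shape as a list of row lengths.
Row-insert each entry into an empty tableau.

After inserting 3: P = [[3]].
After inserting 2: P = [[2], [3]].
After inserting 1: P = [[1], [2], [3]].
After inserting 4: P = [[1, 4], [2], [3]].

The final insertion tableau P = [[1, 4], [2], [3]] has shape [2, 1, 1].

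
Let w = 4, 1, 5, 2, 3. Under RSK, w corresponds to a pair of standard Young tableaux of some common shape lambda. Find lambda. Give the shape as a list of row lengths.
Row-insert each entry into an empty tableau.

After inserting 4: P = [[4]].
After inserting 1: P = [[1], [4]].
After inserting 5: P = [[1, 5], [4]].
After inserting 2: P = [[1, 2], [4, 5]].
After inserting 3: P = [[1, 2, 3], [4, 5]].

The final insertion tableau P = [[1, 2, 3], [4, 5]] has shape [3, 2].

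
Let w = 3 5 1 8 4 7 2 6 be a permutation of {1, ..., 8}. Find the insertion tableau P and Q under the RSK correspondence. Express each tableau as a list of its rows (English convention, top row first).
Insert each entry of the permutation into P by Schensted row insertion, recording in Q the position of each new cell.

After inserting 3: P = [[3]].
After inserting 5: P = [[3, 5]].
After inserting 1: P = [[1, 5], [3]].
After inserting 8: P = [[1, 5, 8], [3]].
After inserting 4: P = [[1, 4, 8], [3, 5]].
After inserting 7: P = [[1, 4, 7], [3, 5, 8]].
After inserting 2: P = [[1, 2, 7], [3, 4, 8], [5]].
After inserting 6: P = [[1, 2, 6], [3, 4, 7], [5, 8]].

So P = [[1, 2, 6], [3, 4, 7], [5, 8]], Q = [[1, 2, 4], [3, 5, 6], [7, 8]].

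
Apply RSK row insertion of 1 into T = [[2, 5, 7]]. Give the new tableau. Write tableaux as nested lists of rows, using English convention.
[[1, 5, 7], [2]]

In row 1, 1 replaces 2 (the leftmost entry greater than 1); 2 is bumped to row 2. 2 starts a new row 2. The new tableau is [[1, 5, 7], [2]].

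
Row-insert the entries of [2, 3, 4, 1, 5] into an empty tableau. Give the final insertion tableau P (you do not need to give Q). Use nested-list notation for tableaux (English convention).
Insert 2: appended to row 1. P = [[2]].
Insert 3: appended to row 1. P = [[2, 3]].
Insert 4: appended to row 1. P = [[2, 3, 4]].
Insert 1: 1 bumps 2 from row 1; 2 starts row 2. P = [[1, 3, 4], [2]].
Insert 5: appended to row 1. P = [[1, 3, 4, 5], [2]].

So P = [[1, 3, 4, 5], [2]].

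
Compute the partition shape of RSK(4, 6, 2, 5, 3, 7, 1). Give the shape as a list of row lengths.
[3, 2, 1, 1]

RSK row insertion gives P = [[1, 3, 7], [2, 5], [4], [6]], which has shape [3, 2, 1, 1].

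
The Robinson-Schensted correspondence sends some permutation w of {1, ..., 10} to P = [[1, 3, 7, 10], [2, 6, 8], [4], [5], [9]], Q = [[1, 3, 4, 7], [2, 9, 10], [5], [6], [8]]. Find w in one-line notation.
Reverse the RSK construction: for i from n down to 1, find the cell of Q containing i, remove the entry at that cell from P, and reverse-bump it up through P; the value ejected from row 1 is w(i).

Step i=10: Q has 10 at row 2, column 3; remove 8 from row 2 of P and reverse-bump: 8 enters row 1 and ejects 7. So w(10) = 7. P is now [[1, 3, 8, 10], [2, 6], [4], [5], [9]].
Step i=9: Q has 9 at row 2, column 2; remove 6 from row 2 of P and reverse-bump: 6 enters row 1 and ejects 3. So w(9) = 3. P is now [[1, 6, 8, 10], [2], [4], [5], [9]].
Step i=8: Q has 8 at row 5, column 1; remove 9 from row 5 of P and reverse-bump: 9 enters row 4 and ejects 5; 5 enters row 3 and ejects 4; 4 enters row 2 and ejects 2; 2 enters row 1 and ejects 1. So w(8) = 1. P is now [[2, 6, 8, 10], [4], [5], [9]].
Step i=7: Q has 7 at row 1, column 4; remove that cell from P, ejecting 10. So w(7) = 10. P is now [[2, 6, 8], [4], [5], [9]].
Step i=6: Q has 6 at row 4, column 1; remove 9 from row 4 of P and reverse-bump: 9 enters row 3 and ejects 5; 5 enters row 2 and ejects 4; 4 enters row 1 and ejects 2. So w(6) = 2. P is now [[4, 6, 8], [5], [9]].
Step i=5: Q has 5 at row 3, column 1; remove 9 from row 3 of P and reverse-bump: 9 enters row 2 and ejects 5; 5 enters row 1 and ejects 4. So w(5) = 4. P is now [[5, 6, 8], [9]].
Step i=4: Q has 4 at row 1, column 3; remove that cell from P, ejecting 8. So w(4) = 8. P is now [[5, 6], [9]].
Step i=3: Q has 3 at row 1, column 2; remove that cell from P, ejecting 6. So w(3) = 6. P is now [[5], [9]].
Step i=2: Q has 2 at row 2, column 1; remove 9 from row 2 of P and reverse-bump: 9 enters row 1 and ejects 5. So w(2) = 5. P is now [[9]].
Step i=1: Q has 1 at row 1, column 1; remove that cell from P, ejecting 9. So w(1) = 9. P is now [].

So w = 9 5 6 8 4 2 10 1 3 7.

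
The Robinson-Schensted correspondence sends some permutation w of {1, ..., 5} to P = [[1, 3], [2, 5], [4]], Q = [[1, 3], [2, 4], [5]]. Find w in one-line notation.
Reverse the RSK construction: for i from n down to 1, find the cell of Q containing i, remove the entry at that cell from P, and reverse-bump it up through P; the value ejected from row 1 is w(i).

Step i=5: Q has 5 at row 3, column 1; remove 4 from row 3 of P and reverse-bump: 4 enters row 2 and ejects 2; 2 enters row 1 and ejects 1. So w(5) = 1. P is now [[2, 3], [4, 5]].
Step i=4: Q has 4 at row 2, column 2; remove 5 from row 2 of P and reverse-bump: 5 enters row 1 and ejects 3. So w(4) = 3. P is now [[2, 5], [4]].
Step i=3: Q has 3 at row 1, column 2; remove that cell from P, ejecting 5. So w(3) = 5. P is now [[2], [4]].
Step i=2: Q has 2 at row 2, column 1; remove 4 from row 2 of P and reverse-bump: 4 enters row 1 and ejects 2. So w(2) = 2. P is now [[4]].
Step i=1: Q has 1 at row 1, column 1; remove that cell from P, ejecting 4. So w(1) = 4. P is now [].

So w = 4 2 5 3 1.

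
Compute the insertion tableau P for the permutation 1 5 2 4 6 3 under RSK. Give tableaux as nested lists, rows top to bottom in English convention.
Insert 1: appended to row 1. P = [[1]].
Insert 5: appended to row 1. P = [[1, 5]].
Insert 2: 2 bumps 5 from row 1; 5 starts row 2. P = [[1, 2], [5]].
Insert 4: appended to row 1. P = [[1, 2, 4], [5]].
Insert 6: appended to row 1. P = [[1, 2, 4, 6], [5]].
Insert 3: 3 bumps 4 from row 1; 4 bumps 5 from row 2; 5 starts row 3. P = [[1, 2, 3, 6], [4], [5]].

So P = [[1, 2, 3, 6], [4], [5]].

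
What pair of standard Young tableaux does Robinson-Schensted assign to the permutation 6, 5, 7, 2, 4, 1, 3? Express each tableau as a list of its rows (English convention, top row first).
P = [[1, 3], [2, 4], [5, 7], [6]], Q = [[1, 3], [2, 5], [4, 7], [6]]

Insert each entry of the permutation into P by Schensted row insertion, recording in Q the position of each new cell.

After inserting 6: P = [[6]].
After inserting 5: P = [[5], [6]].
After inserting 7: P = [[5, 7], [6]].
After inserting 2: P = [[2, 7], [5], [6]].
After inserting 4: P = [[2, 4], [5, 7], [6]].
After inserting 1: P = [[1, 4], [2, 7], [5], [6]].
After inserting 3: P = [[1, 3], [2, 4], [5, 7], [6]].

So P = [[1, 3], [2, 4], [5, 7], [6]], Q = [[1, 3], [2, 5], [4, 7], [6]].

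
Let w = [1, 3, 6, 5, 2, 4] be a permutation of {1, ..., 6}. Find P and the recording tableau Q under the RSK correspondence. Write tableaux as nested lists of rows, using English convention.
Insert each entry of the permutation into P by Schensted row insertion, recording in Q the position of each new cell.

Insert 1: appended to row 1. P = [[1]].
Insert 3: appended to row 1. P = [[1, 3]].
Insert 6: appended to row 1. P = [[1, 3, 6]].
Insert 5: 5 bumps 6 from row 1; 6 starts row 2. P = [[1, 3, 5], [6]].
Insert 2: 2 bumps 3 from row 1; 3 bumps 6 from row 2; 6 starts row 3. P = [[1, 2, 5], [3], [6]].
Insert 4: 4 bumps 5 from row 1; 5 appends to row 2. P = [[1, 2, 4], [3, 5], [6]].

So P = [[1, 2, 4], [3, 5], [6]], Q = [[1, 2, 3], [4, 6], [5]].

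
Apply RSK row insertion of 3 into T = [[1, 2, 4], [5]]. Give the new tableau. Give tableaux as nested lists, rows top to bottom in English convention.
[[1, 2, 3], [4], [5]]

In row 1, 3 replaces 4 (the leftmost entry greater than 3); 4 is bumped to row 2. In row 2, 4 replaces 5 (the leftmost entry greater than 4); 5 is bumped to row 3. 5 starts a new row 3. The new tableau is [[1, 2, 3], [4], [5]].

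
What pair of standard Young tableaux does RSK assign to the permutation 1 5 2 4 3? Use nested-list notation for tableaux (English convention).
P = [[1, 2, 3], [4], [5]], Q = [[1, 2, 4], [3], [5]]

Insert each entry of the permutation into P by Schensted row insertion, recording in Q the position of each new cell.

Insert 1: appended to row 1. P = [[1]].
Insert 5: appended to row 1. P = [[1, 5]].
Insert 2: 2 bumps 5 from row 1; 5 starts row 2. P = [[1, 2], [5]].
Insert 4: appended to row 1. P = [[1, 2, 4], [5]].
Insert 3: 3 bumps 4 from row 1; 4 bumps 5 from row 2; 5 starts row 3. P = [[1, 2, 3], [4], [5]].

So P = [[1, 2, 3], [4], [5]], Q = [[1, 2, 4], [3], [5]].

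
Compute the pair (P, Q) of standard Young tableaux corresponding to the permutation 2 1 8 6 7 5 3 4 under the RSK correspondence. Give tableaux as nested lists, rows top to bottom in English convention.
P = [[1, 3, 4], [2, 5, 7], [6], [8]], Q = [[1, 3, 5], [2, 4, 8], [6], [7]]

Insert each entry of the permutation into P by Schensted row insertion, recording in Q the position of each new cell.

Insert 2: appended to row 1. P = [[2]], Q = [[1]].
Insert 1: 1 bumps 2 from row 1; 2 starts row 2. P = [[1], [2]], Q = [[1], [2]].
Insert 8: appended to row 1. P = [[1, 8], [2]], Q = [[1, 3], [2]].
Insert 6: 6 bumps 8 from row 1; 8 appends to row 2. P = [[1, 6], [2, 8]], Q = [[1, 3], [2, 4]].
Insert 7: appended to row 1. P = [[1, 6, 7], [2, 8]], Q = [[1, 3, 5], [2, 4]].
Insert 5: 5 bumps 6 from row 1; 6 bumps 8 from row 2; 8 starts row 3. P = [[1, 5, 7], [2, 6], [8]], Q = [[1, 3, 5], [2, 4], [6]].
Insert 3: 3 bumps 5 from row 1; 5 bumps 6 from row 2; 6 bumps 8 from row 3; 8 starts row 4. P = [[1, 3, 7], [2, 5], [6], [8]], Q = [[1, 3, 5], [2, 4], [6], [7]].
Insert 4: 4 bumps 7 from row 1; 7 appends to row 2. P = [[1, 3, 4], [2, 5, 7], [6], [8]], Q = [[1, 3, 5], [2, 4, 8], [6], [7]].

So P = [[1, 3, 4], [2, 5, 7], [6], [8]], Q = [[1, 3, 5], [2, 4, 8], [6], [7]].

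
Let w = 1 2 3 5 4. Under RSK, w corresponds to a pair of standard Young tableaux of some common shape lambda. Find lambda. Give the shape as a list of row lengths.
[4, 1]

Row-insert each entry into an empty tableau.

After inserting 1: P = [[1]].
After inserting 2: P = [[1, 2]].
After inserting 3: P = [[1, 2, 3]].
After inserting 5: P = [[1, 2, 3, 5]].
After inserting 4: P = [[1, 2, 3, 4], [5]].

The final insertion tableau P = [[1, 2, 3, 4], [5]] has shape [4, 1].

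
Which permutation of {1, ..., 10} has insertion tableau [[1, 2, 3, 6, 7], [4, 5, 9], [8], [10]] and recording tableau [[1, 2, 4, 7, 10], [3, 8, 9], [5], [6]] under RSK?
1 10 4 8 5 2 9 3 6 7

Reverse the RSK construction: for i from n down to 1, find the cell of Q containing i, remove the entry at that cell from P, and reverse-bump it up through P; the value ejected from row 1 is w(i).

Step i=10: Q has 10 at row 1, column 5; remove that cell from P, ejecting 7. So w(10) = 7. P is now [[1, 2, 3, 6], [4, 5, 9], [8], [10]].
Step i=9: Q has 9 at row 2, column 3; remove 9 from row 2 of P and reverse-bump: 9 enters row 1 and ejects 6. So w(9) = 6. P is now [[1, 2, 3, 9], [4, 5], [8], [10]].
Step i=8: Q has 8 at row 2, column 2; remove 5 from row 2 of P and reverse-bump: 5 enters row 1 and ejects 3. So w(8) = 3. P is now [[1, 2, 5, 9], [4], [8], [10]].
Step i=7: Q has 7 at row 1, column 4; remove that cell from P, ejecting 9. So w(7) = 9. P is now [[1, 2, 5], [4], [8], [10]].
Step i=6: Q has 6 at row 4, column 1; remove 10 from row 4 of P and reverse-bump: 10 enters row 3 and ejects 8; 8 enters row 2 and ejects 4; 4 enters row 1 and ejects 2. So w(6) = 2. P is now [[1, 4, 5], [8], [10]].
Step i=5: Q has 5 at row 3, column 1; remove 10 from row 3 of P and reverse-bump: 10 enters row 2 and ejects 8; 8 enters row 1 and ejects 5. So w(5) = 5. P is now [[1, 4, 8], [10]].
Step i=4: Q has 4 at row 1, column 3; remove that cell from P, ejecting 8. So w(4) = 8. P is now [[1, 4], [10]].
Step i=3: Q has 3 at row 2, column 1; remove 10 from row 2 of P and reverse-bump: 10 enters row 1 and ejects 4. So w(3) = 4. P is now [[1, 10]].
Step i=2: Q has 2 at row 1, column 2; remove that cell from P, ejecting 10. So w(2) = 10. P is now [[1]].
Step i=1: Q has 1 at row 1, column 1; remove that cell from P, ejecting 1. So w(1) = 1. P is now [].

So w = 1 10 4 8 5 2 9 3 6 7.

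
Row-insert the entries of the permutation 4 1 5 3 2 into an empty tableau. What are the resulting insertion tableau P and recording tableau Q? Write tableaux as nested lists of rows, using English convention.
P = [[1, 2], [3, 5], [4]], Q = [[1, 3], [2, 4], [5]]

Insert each entry of the permutation into P by Schensted row insertion, recording in Q the position of each new cell.

Insert 4: appended to row 1. P = [[4]].
Insert 1: 1 bumps 4 from row 1; 4 starts row 2. P = [[1], [4]].
Insert 5: appended to row 1. P = [[1, 5], [4]].
Insert 3: 3 bumps 5 from row 1; 5 appends to row 2. P = [[1, 3], [4, 5]].
Insert 2: 2 bumps 3 from row 1; 3 bumps 4 from row 2; 4 starts row 3. P = [[1, 2], [3, 5], [4]].

So P = [[1, 2], [3, 5], [4]], Q = [[1, 3], [2, 4], [5]].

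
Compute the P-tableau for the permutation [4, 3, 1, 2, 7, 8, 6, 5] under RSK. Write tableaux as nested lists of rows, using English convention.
Insert 4: appended to row 1. P = [[4]].
Insert 3: 3 bumps 4 from row 1; 4 starts row 2. P = [[3], [4]].
Insert 1: 1 bumps 3 from row 1; 3 bumps 4 from row 2; 4 starts row 3. P = [[1], [3], [4]].
Insert 2: appended to row 1. P = [[1, 2], [3], [4]].
Insert 7: appended to row 1. P = [[1, 2, 7], [3], [4]].
Insert 8: appended to row 1. P = [[1, 2, 7, 8], [3], [4]].
Insert 6: 6 bumps 7 from row 1; 7 appends to row 2. P = [[1, 2, 6, 8], [3, 7], [4]].
Insert 5: 5 bumps 6 from row 1; 6 bumps 7 from row 2; 7 appends to row 3. P = [[1, 2, 5, 8], [3, 6], [4, 7]].

So P = [[1, 2, 5, 8], [3, 6], [4, 7]].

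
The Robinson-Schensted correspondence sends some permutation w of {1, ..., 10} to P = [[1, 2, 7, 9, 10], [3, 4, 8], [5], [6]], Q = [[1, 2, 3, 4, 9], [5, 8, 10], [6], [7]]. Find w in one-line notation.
3 6 8 9 5 4 1 2 10 7

Reverse the RSK construction: for i from n down to 1, find the cell of Q containing i, remove the entry at that cell from P, and reverse-bump it up through P; the value ejected from row 1 is w(i).

Step i=10: Q has 10 at row 2, column 3; remove 8 from row 2 of P and reverse-bump: 8 enters row 1 and ejects 7. So w(10) = 7. P is now [[1, 2, 8, 9, 10], [3, 4], [5], [6]].
Step i=9: Q has 9 at row 1, column 5; remove that cell from P, ejecting 10. So w(9) = 10. P is now [[1, 2, 8, 9], [3, 4], [5], [6]].
Step i=8: Q has 8 at row 2, column 2; remove 4 from row 2 of P and reverse-bump: 4 enters row 1 and ejects 2. So w(8) = 2. P is now [[1, 4, 8, 9], [3], [5], [6]].
Step i=7: Q has 7 at row 4, column 1; remove 6 from row 4 of P and reverse-bump: 6 enters row 3 and ejects 5; 5 enters row 2 and ejects 3; 3 enters row 1 and ejects 1. So w(7) = 1. P is now [[3, 4, 8, 9], [5], [6]].
Step i=6: Q has 6 at row 3, column 1; remove 6 from row 3 of P and reverse-bump: 6 enters row 2 and ejects 5; 5 enters row 1 and ejects 4. So w(6) = 4. P is now [[3, 5, 8, 9], [6]].
Step i=5: Q has 5 at row 2, column 1; remove 6 from row 2 of P and reverse-bump: 6 enters row 1 and ejects 5. So w(5) = 5. P is now [[3, 6, 8, 9]].
Step i=4: Q has 4 at row 1, column 4; remove that cell from P, ejecting 9. So w(4) = 9. P is now [[3, 6, 8]].
Step i=3: Q has 3 at row 1, column 3; remove that cell from P, ejecting 8. So w(3) = 8. P is now [[3, 6]].
Step i=2: Q has 2 at row 1, column 2; remove that cell from P, ejecting 6. So w(2) = 6. P is now [[3]].
Step i=1: Q has 1 at row 1, column 1; remove that cell from P, ejecting 3. So w(1) = 3. P is now [].

So w = 3 6 8 9 5 4 1 2 10 7.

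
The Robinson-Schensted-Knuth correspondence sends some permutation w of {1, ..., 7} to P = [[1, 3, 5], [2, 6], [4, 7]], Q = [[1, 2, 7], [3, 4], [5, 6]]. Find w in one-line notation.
4 7 2 6 1 3 5

Reverse the RSK construction: for i from n down to 1, find the cell of Q containing i, remove the entry at that cell from P, and reverse-bump it up through P; the value ejected from row 1 is w(i).

Step i=7: Q has 7 at row 1, column 3; remove that cell from P, ejecting 5. So w(7) = 5. P is now [[1, 3], [2, 6], [4, 7]].
Step i=6: Q has 6 at row 3, column 2; remove 7 from row 3 of P and reverse-bump: 7 enters row 2 and ejects 6; 6 enters row 1 and ejects 3. So w(6) = 3. P is now [[1, 6], [2, 7], [4]].
Step i=5: Q has 5 at row 3, column 1; remove 4 from row 3 of P and reverse-bump: 4 enters row 2 and ejects 2; 2 enters row 1 and ejects 1. So w(5) = 1. P is now [[2, 6], [4, 7]].
Step i=4: Q has 4 at row 2, column 2; remove 7 from row 2 of P and reverse-bump: 7 enters row 1 and ejects 6. So w(4) = 6. P is now [[2, 7], [4]].
Step i=3: Q has 3 at row 2, column 1; remove 4 from row 2 of P and reverse-bump: 4 enters row 1 and ejects 2. So w(3) = 2. P is now [[4, 7]].
Step i=2: Q has 2 at row 1, column 2; remove that cell from P, ejecting 7. So w(2) = 7. P is now [[4]].
Step i=1: Q has 1 at row 1, column 1; remove that cell from P, ejecting 4. So w(1) = 4. P is now [].

So w = 4 7 2 6 1 3 5.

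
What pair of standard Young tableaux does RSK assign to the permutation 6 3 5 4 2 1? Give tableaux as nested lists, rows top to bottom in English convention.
P = [[1, 4], [2], [3], [5], [6]], Q = [[1, 3], [2], [4], [5], [6]]

Insert each entry of the permutation into P by Schensted row insertion, recording in Q the position of each new cell.

After inserting 6: P = [[6]].
After inserting 3: P = [[3], [6]].
After inserting 5: P = [[3, 5], [6]].
After inserting 4: P = [[3, 4], [5], [6]].
After inserting 2: P = [[2, 4], [3], [5], [6]].
After inserting 1: P = [[1, 4], [2], [3], [5], [6]].

So P = [[1, 4], [2], [3], [5], [6]], Q = [[1, 3], [2], [4], [5], [6]].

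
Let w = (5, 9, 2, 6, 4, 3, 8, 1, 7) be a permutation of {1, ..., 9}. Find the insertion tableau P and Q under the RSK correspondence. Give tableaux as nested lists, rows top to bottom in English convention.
Insert each entry of the permutation into P by Schensted row insertion, recording in Q the position of each new cell.

Insert 5: appended to row 1. P = [[5]], Q = [[1]].
Insert 9: appended to row 1. P = [[5, 9]], Q = [[1, 2]].
Insert 2: 2 bumps 5 from row 1; 5 starts row 2. P = [[2, 9], [5]], Q = [[1, 2], [3]].
Insert 6: 6 bumps 9 from row 1; 9 appends to row 2. P = [[2, 6], [5, 9]], Q = [[1, 2], [3, 4]].
Insert 4: 4 bumps 6 from row 1; 6 bumps 9 from row 2; 9 starts row 3. P = [[2, 4], [5, 6], [9]], Q = [[1, 2], [3, 4], [5]].
Insert 3: 3 bumps 4 from row 1; 4 bumps 5 from row 2; 5 bumps 9 from row 3; 9 starts row 4. P = [[2, 3], [4, 6], [5], [9]], Q = [[1, 2], [3, 4], [5], [6]].
Insert 8: appended to row 1. P = [[2, 3, 8], [4, 6], [5], [9]], Q = [[1, 2, 7], [3, 4], [5], [6]].
Insert 1: 1 bumps 2 from row 1; 2 bumps 4 from row 2; 4 bumps 5 from row 3; 5 bumps 9 from row 4; 9 starts row 5. P = [[1, 3, 8], [2, 6], [4], [5], [9]], Q = [[1, 2, 7], [3, 4], [5], [6], [8]].
Insert 7: 7 bumps 8 from row 1; 8 appends to row 2. P = [[1, 3, 7], [2, 6, 8], [4], [5], [9]], Q = [[1, 2, 7], [3, 4, 9], [5], [6], [8]].

So P = [[1, 3, 7], [2, 6, 8], [4], [5], [9]], Q = [[1, 2, 7], [3, 4, 9], [5], [6], [8]].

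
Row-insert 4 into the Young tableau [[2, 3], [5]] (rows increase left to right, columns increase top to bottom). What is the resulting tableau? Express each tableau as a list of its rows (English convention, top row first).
[[2, 3, 4], [5]]

4 is larger than every entry of row 1, so it is appended to row 1. The new tableau is [[2, 3, 4], [5]].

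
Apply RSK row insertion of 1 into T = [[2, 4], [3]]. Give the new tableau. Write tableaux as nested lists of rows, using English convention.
In row 1, 1 replaces 2 (the leftmost entry greater than 1); 2 is bumped to row 2. In row 2, 2 replaces 3 (the leftmost entry greater than 2); 3 is bumped to row 3. 3 starts a new row 3. The new tableau is [[1, 4], [2], [3]].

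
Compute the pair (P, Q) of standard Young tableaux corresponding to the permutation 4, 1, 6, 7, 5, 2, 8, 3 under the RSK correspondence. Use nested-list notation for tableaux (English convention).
Insert each entry of the permutation into P by Schensted row insertion, recording in Q the position of each new cell.

Insert 4: appended to row 1. P = [[4]], Q = [[1]].
Insert 1: 1 bumps 4 from row 1; 4 starts row 2. P = [[1], [4]], Q = [[1], [2]].
Insert 6: appended to row 1. P = [[1, 6], [4]], Q = [[1, 3], [2]].
Insert 7: appended to row 1. P = [[1, 6, 7], [4]], Q = [[1, 3, 4], [2]].
Insert 5: 5 bumps 6 from row 1; 6 appends to row 2. P = [[1, 5, 7], [4, 6]], Q = [[1, 3, 4], [2, 5]].
Insert 2: 2 bumps 5 from row 1; 5 bumps 6 from row 2; 6 starts row 3. P = [[1, 2, 7], [4, 5], [6]], Q = [[1, 3, 4], [2, 5], [6]].
Insert 8: appended to row 1. P = [[1, 2, 7, 8], [4, 5], [6]], Q = [[1, 3, 4, 7], [2, 5], [6]].
Insert 3: 3 bumps 7 from row 1; 7 appends to row 2. P = [[1, 2, 3, 8], [4, 5, 7], [6]], Q = [[1, 3, 4, 7], [2, 5, 8], [6]].

So P = [[1, 2, 3, 8], [4, 5, 7], [6]], Q = [[1, 3, 4, 7], [2, 5, 8], [6]].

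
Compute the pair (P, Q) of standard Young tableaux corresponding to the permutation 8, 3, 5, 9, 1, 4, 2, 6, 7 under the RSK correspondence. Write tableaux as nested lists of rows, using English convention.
P = [[1, 2, 6, 7], [3, 4, 9], [5], [8]], Q = [[1, 3, 4, 9], [2, 6, 8], [5], [7]]

Insert each entry of the permutation into P by Schensted row insertion, recording in Q the position of each new cell.

Insert 8: appended to row 1. P = [[8]].
Insert 3: 3 bumps 8 from row 1; 8 starts row 2. P = [[3], [8]].
Insert 5: appended to row 1. P = [[3, 5], [8]].
Insert 9: appended to row 1. P = [[3, 5, 9], [8]].
Insert 1: 1 bumps 3 from row 1; 3 bumps 8 from row 2; 8 starts row 3. P = [[1, 5, 9], [3], [8]].
Insert 4: 4 bumps 5 from row 1; 5 appends to row 2. P = [[1, 4, 9], [3, 5], [8]].
Insert 2: 2 bumps 4 from row 1; 4 bumps 5 from row 2; 5 bumps 8 from row 3; 8 starts row 4. P = [[1, 2, 9], [3, 4], [5], [8]].
Insert 6: 6 bumps 9 from row 1; 9 appends to row 2. P = [[1, 2, 6], [3, 4, 9], [5], [8]].
Insert 7: appended to row 1. P = [[1, 2, 6, 7], [3, 4, 9], [5], [8]].

So P = [[1, 2, 6, 7], [3, 4, 9], [5], [8]], Q = [[1, 3, 4, 9], [2, 6, 8], [5], [7]].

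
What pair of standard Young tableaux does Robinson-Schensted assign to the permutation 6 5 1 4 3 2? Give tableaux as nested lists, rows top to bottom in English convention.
Insert each entry of the permutation into P by Schensted row insertion, recording in Q the position of each new cell.

Insert 6: appended to row 1. P = [[6]].
Insert 5: 5 bumps 6 from row 1; 6 starts row 2. P = [[5], [6]].
Insert 1: 1 bumps 5 from row 1; 5 bumps 6 from row 2; 6 starts row 3. P = [[1], [5], [6]].
Insert 4: appended to row 1. P = [[1, 4], [5], [6]].
Insert 3: 3 bumps 4 from row 1; 4 bumps 5 from row 2; 5 bumps 6 from row 3; 6 starts row 4. P = [[1, 3], [4], [5], [6]].
Insert 2: 2 bumps 3 from row 1; 3 bumps 4 from row 2; 4 bumps 5 from row 3; 5 bumps 6 from row 4; 6 starts row 5. P = [[1, 2], [3], [4], [5], [6]].

So P = [[1, 2], [3], [4], [5], [6]], Q = [[1, 4], [2], [3], [5], [6]].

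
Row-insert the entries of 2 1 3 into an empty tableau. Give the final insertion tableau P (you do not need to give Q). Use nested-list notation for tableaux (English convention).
Insert 2: appended to row 1. P = [[2]].
Insert 1: 1 bumps 2 from row 1; 2 starts row 2. P = [[1], [2]].
Insert 3: appended to row 1. P = [[1, 3], [2]].

So P = [[1, 3], [2]].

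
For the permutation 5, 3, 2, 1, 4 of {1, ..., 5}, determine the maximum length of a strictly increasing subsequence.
2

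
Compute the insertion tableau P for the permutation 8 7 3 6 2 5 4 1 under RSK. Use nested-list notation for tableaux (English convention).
Insert 8: appended to row 1. P = [[8]].
Insert 7: 7 bumps 8 from row 1; 8 starts row 2. P = [[7], [8]].
Insert 3: 3 bumps 7 from row 1; 7 bumps 8 from row 2; 8 starts row 3. P = [[3], [7], [8]].
Insert 6: appended to row 1. P = [[3, 6], [7], [8]].
Insert 2: 2 bumps 3 from row 1; 3 bumps 7 from row 2; 7 bumps 8 from row 3; 8 starts row 4. P = [[2, 6], [3], [7], [8]].
Insert 5: 5 bumps 6 from row 1; 6 appends to row 2. P = [[2, 5], [3, 6], [7], [8]].
Insert 4: 4 bumps 5 from row 1; 5 bumps 6 from row 2; 6 bumps 7 from row 3; 7 bumps 8 from row 4; 8 starts row 5. P = [[2, 4], [3, 5], [6], [7], [8]].
Insert 1: 1 bumps 2 from row 1; 2 bumps 3 from row 2; 3 bumps 6 from row 3; 6 bumps 7 from row 4; 7 bumps 8 from row 5; 8 starts row 6. P = [[1, 4], [2, 5], [3], [6], [7], [8]].

So P = [[1, 4], [2, 5], [3], [6], [7], [8]].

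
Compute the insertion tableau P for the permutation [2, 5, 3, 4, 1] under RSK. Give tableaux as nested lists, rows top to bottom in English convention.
Insert 2: appended to row 1. P = [[2]].
Insert 5: appended to row 1. P = [[2, 5]].
Insert 3: 3 bumps 5 from row 1; 5 starts row 2. P = [[2, 3], [5]].
Insert 4: appended to row 1. P = [[2, 3, 4], [5]].
Insert 1: 1 bumps 2 from row 1; 2 bumps 5 from row 2; 5 starts row 3. P = [[1, 3, 4], [2], [5]].

So P = [[1, 3, 4], [2], [5]].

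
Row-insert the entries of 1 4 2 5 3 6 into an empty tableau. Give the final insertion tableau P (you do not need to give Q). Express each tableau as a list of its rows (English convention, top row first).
P = [[1, 2, 3, 6], [4, 5]]

Insert 1: appended to row 1. P = [[1]].
Insert 4: appended to row 1. P = [[1, 4]].
Insert 2: 2 bumps 4 from row 1; 4 starts row 2. P = [[1, 2], [4]].
Insert 5: appended to row 1. P = [[1, 2, 5], [4]].
Insert 3: 3 bumps 5 from row 1; 5 appends to row 2. P = [[1, 2, 3], [4, 5]].
Insert 6: appended to row 1. P = [[1, 2, 3, 6], [4, 5]].

So P = [[1, 2, 3, 6], [4, 5]].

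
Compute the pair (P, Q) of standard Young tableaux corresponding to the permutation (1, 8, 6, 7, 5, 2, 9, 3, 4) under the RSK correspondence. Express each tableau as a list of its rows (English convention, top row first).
P = [[1, 2, 3, 4], [5, 7, 9], [6], [8]], Q = [[1, 2, 4, 7], [3, 8, 9], [5], [6]]

Insert each entry of the permutation into P by Schensted row insertion, recording in Q the position of each new cell.

After inserting 1: P = [[1]].
After inserting 8: P = [[1, 8]].
After inserting 6: P = [[1, 6], [8]].
After inserting 7: P = [[1, 6, 7], [8]].
After inserting 5: P = [[1, 5, 7], [6], [8]].
After inserting 2: P = [[1, 2, 7], [5], [6], [8]].
After inserting 9: P = [[1, 2, 7, 9], [5], [6], [8]].
After inserting 3: P = [[1, 2, 3, 9], [5, 7], [6], [8]].
After inserting 4: P = [[1, 2, 3, 4], [5, 7, 9], [6], [8]].

So P = [[1, 2, 3, 4], [5, 7, 9], [6], [8]], Q = [[1, 2, 4, 7], [3, 8, 9], [5], [6]].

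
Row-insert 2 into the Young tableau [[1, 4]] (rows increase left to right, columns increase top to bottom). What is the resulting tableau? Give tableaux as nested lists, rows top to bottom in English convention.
In row 1, 2 replaces 4 (the leftmost entry greater than 2); 4 is bumped to row 2. 4 starts a new row 2. The new tableau is [[1, 2], [4]].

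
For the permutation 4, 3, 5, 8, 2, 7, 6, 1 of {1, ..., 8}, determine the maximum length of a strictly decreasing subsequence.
4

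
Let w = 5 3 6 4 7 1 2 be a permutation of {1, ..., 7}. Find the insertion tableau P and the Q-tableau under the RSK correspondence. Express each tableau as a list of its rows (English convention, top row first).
Insert each entry of the permutation into P by Schensted row insertion, recording in Q the position of each new cell.

Insert 5: appended to row 1. P = [[5]], Q = [[1]].
Insert 3: 3 bumps 5 from row 1; 5 starts row 2. P = [[3], [5]], Q = [[1], [2]].
Insert 6: appended to row 1. P = [[3, 6], [5]], Q = [[1, 3], [2]].
Insert 4: 4 bumps 6 from row 1; 6 appends to row 2. P = [[3, 4], [5, 6]], Q = [[1, 3], [2, 4]].
Insert 7: appended to row 1. P = [[3, 4, 7], [5, 6]], Q = [[1, 3, 5], [2, 4]].
Insert 1: 1 bumps 3 from row 1; 3 bumps 5 from row 2; 5 starts row 3. P = [[1, 4, 7], [3, 6], [5]], Q = [[1, 3, 5], [2, 4], [6]].
Insert 2: 2 bumps 4 from row 1; 4 bumps 6 from row 2; 6 appends to row 3. P = [[1, 2, 7], [3, 4], [5, 6]], Q = [[1, 3, 5], [2, 4], [6, 7]].

So P = [[1, 2, 7], [3, 4], [5, 6]], Q = [[1, 3, 5], [2, 4], [6, 7]].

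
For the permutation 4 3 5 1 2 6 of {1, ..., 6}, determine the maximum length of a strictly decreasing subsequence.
3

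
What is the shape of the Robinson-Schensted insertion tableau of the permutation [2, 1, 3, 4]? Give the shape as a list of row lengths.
RSK row insertion gives P = [[1, 3, 4], [2]], which has shape [3, 1].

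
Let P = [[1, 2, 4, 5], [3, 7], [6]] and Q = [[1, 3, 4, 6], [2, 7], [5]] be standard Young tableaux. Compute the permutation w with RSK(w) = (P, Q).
6 1 3 4 2 7 5

Reverse the RSK construction: for i from n down to 1, find the cell of Q containing i, remove the entry at that cell from P, and reverse-bump it up through P; the value ejected from row 1 is w(i).

Step i=7: Q has 7 at row 2, column 2; remove 7 from row 2 of P and reverse-bump: 7 enters row 1 and ejects 5. So w(7) = 5. P is now [[1, 2, 4, 7], [3], [6]].
Step i=6: Q has 6 at row 1, column 4; remove that cell from P, ejecting 7. So w(6) = 7. P is now [[1, 2, 4], [3], [6]].
Step i=5: Q has 5 at row 3, column 1; remove 6 from row 3 of P and reverse-bump: 6 enters row 2 and ejects 3; 3 enters row 1 and ejects 2. So w(5) = 2. P is now [[1, 3, 4], [6]].
Step i=4: Q has 4 at row 1, column 3; remove that cell from P, ejecting 4. So w(4) = 4. P is now [[1, 3], [6]].
Step i=3: Q has 3 at row 1, column 2; remove that cell from P, ejecting 3. So w(3) = 3. P is now [[1], [6]].
Step i=2: Q has 2 at row 2, column 1; remove 6 from row 2 of P and reverse-bump: 6 enters row 1 and ejects 1. So w(2) = 1. P is now [[6]].
Step i=1: Q has 1 at row 1, column 1; remove that cell from P, ejecting 6. So w(1) = 6. P is now [].

So w = 6 1 3 4 2 7 5.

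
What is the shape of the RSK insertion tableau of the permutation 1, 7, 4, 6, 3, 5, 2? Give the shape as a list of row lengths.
[3, 2, 1, 1]

Row-insert each entry into an empty tableau.

After inserting 1: P = [[1]].
After inserting 7: P = [[1, 7]].
After inserting 4: P = [[1, 4], [7]].
After inserting 6: P = [[1, 4, 6], [7]].
After inserting 3: P = [[1, 3, 6], [4], [7]].
After inserting 5: P = [[1, 3, 5], [4, 6], [7]].
After inserting 2: P = [[1, 2, 5], [3, 6], [4], [7]].

The final insertion tableau P = [[1, 2, 5], [3, 6], [4], [7]] has shape [3, 2, 1, 1].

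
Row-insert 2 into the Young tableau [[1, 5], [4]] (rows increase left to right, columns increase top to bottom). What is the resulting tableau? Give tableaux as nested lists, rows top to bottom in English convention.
[[1, 2], [4, 5]]

In row 1, 2 replaces 5 (the leftmost entry greater than 2); 5 is bumped to row 2. 5 is appended to row 2. The new tableau is [[1, 2], [4, 5]].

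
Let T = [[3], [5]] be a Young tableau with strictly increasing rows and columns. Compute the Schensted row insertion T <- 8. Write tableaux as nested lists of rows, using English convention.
8 is larger than every entry of row 1, so it is appended to row 1. The new tableau is [[3, 8], [5]].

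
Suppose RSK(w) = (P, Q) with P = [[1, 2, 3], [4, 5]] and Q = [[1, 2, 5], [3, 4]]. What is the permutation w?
Reverse the RSK construction: for i from n down to 1, find the cell of Q containing i, remove the entry at that cell from P, and reverse-bump it up through P; the value ejected from row 1 is w(i).

Step i=5: Q has 5 at row 1, column 3; remove that cell from P, ejecting 3. So w(5) = 3. P is now [[1, 2], [4, 5]].
Step i=4: Q has 4 at row 2, column 2; remove 5 from row 2 of P and reverse-bump: 5 enters row 1 and ejects 2. So w(4) = 2. P is now [[1, 5], [4]].
Step i=3: Q has 3 at row 2, column 1; remove 4 from row 2 of P and reverse-bump: 4 enters row 1 and ejects 1. So w(3) = 1. P is now [[4, 5]].
Step i=2: Q has 2 at row 1, column 2; remove that cell from P, ejecting 5. So w(2) = 5. P is now [[4]].
Step i=1: Q has 1 at row 1, column 1; remove that cell from P, ejecting 4. So w(1) = 4. P is now [].

So w = 4 5 1 2 3.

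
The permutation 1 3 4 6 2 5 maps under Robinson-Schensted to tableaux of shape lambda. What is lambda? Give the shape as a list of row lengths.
RSK row insertion gives P = [[1, 2, 4, 5], [3, 6]], which has shape [4, 2].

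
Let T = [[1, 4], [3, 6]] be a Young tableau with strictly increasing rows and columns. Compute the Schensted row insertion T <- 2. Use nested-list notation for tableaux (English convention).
[[1, 2], [3, 4], [6]]

In row 1, 2 replaces 4 (the leftmost entry greater than 2); 4 is bumped to row 2. In row 2, 4 replaces 6 (the leftmost entry greater than 4); 6 is bumped to row 3. 6 starts a new row 3. The new tableau is [[1, 2], [3, 4], [6]].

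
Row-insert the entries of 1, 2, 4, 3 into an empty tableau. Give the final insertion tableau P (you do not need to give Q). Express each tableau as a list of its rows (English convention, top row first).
Insert 1: appended to row 1. P = [[1]].
Insert 2: appended to row 1. P = [[1, 2]].
Insert 4: appended to row 1. P = [[1, 2, 4]].
Insert 3: 3 bumps 4 from row 1; 4 starts row 2. P = [[1, 2, 3], [4]].

So P = [[1, 2, 3], [4]].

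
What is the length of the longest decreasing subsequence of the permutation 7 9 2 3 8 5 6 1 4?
4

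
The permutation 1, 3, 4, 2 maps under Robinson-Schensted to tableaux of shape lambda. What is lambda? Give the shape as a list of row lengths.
Row-insert each entry into an empty tableau.

After inserting 1: P = [[1]].
After inserting 3: P = [[1, 3]].
After inserting 4: P = [[1, 3, 4]].
After inserting 2: P = [[1, 2, 4], [3]].

The final insertion tableau P = [[1, 2, 4], [3]] has shape [3, 1].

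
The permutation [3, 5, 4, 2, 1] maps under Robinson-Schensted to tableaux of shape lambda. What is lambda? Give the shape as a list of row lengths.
[2, 1, 1, 1]

Row-insert each entry into an empty tableau.

After inserting 3: P = [[3]].
After inserting 5: P = [[3, 5]].
After inserting 4: P = [[3, 4], [5]].
After inserting 2: P = [[2, 4], [3], [5]].
After inserting 1: P = [[1, 4], [2], [3], [5]].

The final insertion tableau P = [[1, 4], [2], [3], [5]] has shape [2, 1, 1, 1].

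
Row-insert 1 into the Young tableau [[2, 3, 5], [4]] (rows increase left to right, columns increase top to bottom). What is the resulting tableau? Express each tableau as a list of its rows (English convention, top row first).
[[1, 3, 5], [2], [4]]

In row 1, 1 replaces 2 (the leftmost entry greater than 1); 2 is bumped to row 2. In row 2, 2 replaces 4 (the leftmost entry greater than 2); 4 is bumped to row 3. 4 starts a new row 3. The new tableau is [[1, 3, 5], [2], [4]].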